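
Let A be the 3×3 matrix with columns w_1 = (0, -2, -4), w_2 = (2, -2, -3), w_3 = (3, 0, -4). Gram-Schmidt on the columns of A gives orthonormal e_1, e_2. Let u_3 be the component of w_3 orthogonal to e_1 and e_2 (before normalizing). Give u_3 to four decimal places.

u_3 = (0.5238, 2.0952, -1.0476)

e_1 = w_1/‖w_1‖ = (0, -2, -4)/4.4721 = (0.0000, -0.4472, -0.8944).
r_{12} = e_1·w_2 = 3.5777.
u_2 = w_2 − 3.5777·e_1 = (2.0000, -0.4000, 0.2000).
‖u_2‖ = 2.0494, so e_2 = (0.9759, -0.1952, 0.0976).
r_{13} = e_1·w_3 = 3.5777; r_{23} = e_2·w_3 = 2.5373.
u_3 = w_3 − 3.5777·e_1 − 2.5373·e_2 = (0.5238, 2.0952, -1.0476).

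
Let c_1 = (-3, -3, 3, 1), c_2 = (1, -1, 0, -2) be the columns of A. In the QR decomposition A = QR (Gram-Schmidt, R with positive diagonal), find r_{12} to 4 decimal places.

q_1 = c_1/‖c_1‖ = (-3, -3, 3, 1)/5.2915 = (-0.5669, -0.5669, 0.5669, 0.1890).
r_{12} = q_1·c_2 = -0.3780.

r_{12} = -0.3780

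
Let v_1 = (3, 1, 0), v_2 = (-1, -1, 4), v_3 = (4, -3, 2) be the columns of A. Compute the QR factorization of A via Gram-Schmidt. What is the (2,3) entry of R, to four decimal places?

q_1 = v_1/‖v_1‖ = (3, 1, 0)/3.1623 = (0.9487, 0.3162, 0.0000).
r_{12} = q_1·v_2 = -1.2649.
u_2 = v_2 + 1.2649·q_1 = (0.2000, -0.6000, 4.0000).
‖u_2‖ = 4.0497, so q_2 = (0.0494, -0.1482, 0.9877).
r_{23} = q_2·v_3 = 2.6175.

r_{23} = 2.6175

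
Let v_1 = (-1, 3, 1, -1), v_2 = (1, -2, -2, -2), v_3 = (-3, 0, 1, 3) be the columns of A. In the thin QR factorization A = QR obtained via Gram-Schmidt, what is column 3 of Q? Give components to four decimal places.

e_3 = (-0.9354, -0.2087, -0.2842, 0.0252)

e_1 = v_1/‖v_1‖ = (-1, 3, 1, -1)/3.4641 = (-0.2887, 0.8660, 0.2887, -0.2887).
r_{12} = e_1·v_2 = -2.0207.
u_2 = v_2 + 2.0207·e_1 = (0.4167, -0.2500, -1.4167, -2.5833).
‖u_2‖ = 2.9861, so e_2 = (0.1395, -0.0837, -0.4744, -0.8651).
r_{13} = e_1·v_3 = 0.2887; r_{23} = e_2·v_3 = -3.4884.
u_3 = v_3 − 0.2887·e_1 + 3.4884·e_2 = (-2.4299, -0.5421, -0.7383, 0.0654).
‖u_3‖ = 2.5976, so e_3 = (-0.9354, -0.2087, -0.2842, 0.0252).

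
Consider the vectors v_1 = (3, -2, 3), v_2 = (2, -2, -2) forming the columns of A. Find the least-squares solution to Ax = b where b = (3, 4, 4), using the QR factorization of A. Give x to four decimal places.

x = (0.7903, -1.0968)

v_1 = (3, -2, 3); ‖v_1‖ = 4.6904, so e_1 = (0.6396, -0.4264, 0.6396).
e_1·v_2 = 0.6396·2 + (-0.4264)·(-2) + 0.6396·(-2) = 0.8528.
u_2 = v_2 − 0.8528·e_1 = (1.4545, -1.6364, -2.5455).
‖u_2‖ = 3.3575, so e_2 = (0.4332, -0.4874, -0.7581).
Qᵀb = (2.7716, -3.6824).
Back-substitute: x_2 = -3.6824/3.3575 = -1.0968.
x_1 = (2.7716 − 0.8528·(-1.0968))/4.6904 = 0.7903.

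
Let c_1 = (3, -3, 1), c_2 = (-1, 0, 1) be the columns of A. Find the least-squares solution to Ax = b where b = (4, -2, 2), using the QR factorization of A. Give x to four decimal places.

x = (1.0588, 0.0588)

c_1 = (3, -3, 1); ‖c_1‖ = 4.3589, so q_1 = (0.6882, -0.6882, 0.2294).
q_1·c_2 = 0.6882·(-1) + (-0.6882)·0 + 0.2294·1 = -0.4588.
u_2 = c_2 + 0.4588·q_1 = (-0.6842, -0.3158, 1.1053).
‖u_2‖ = 1.3377, so q_2 = (-0.5115, -0.2361, 0.8262).
Qᵀb = (4.5883, 0.0787).
Back-substitute: x_2 = 0.0787/1.3377 = 0.0588.
x_1 = (4.5883 + 0.4588·0.0588)/4.3589 = 1.0588.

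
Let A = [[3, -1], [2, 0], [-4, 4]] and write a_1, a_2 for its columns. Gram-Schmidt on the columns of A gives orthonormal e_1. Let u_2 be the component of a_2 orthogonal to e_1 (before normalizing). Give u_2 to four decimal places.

e_1 = a_1/‖a_1‖ = (3, 2, -4)/5.3852 = (0.5571, 0.3714, -0.7428).
r_{12} = e_1·a_2 = -3.5282.
u_2 = a_2 + 3.5282·e_1 = (0.9655, 1.3103, 1.3793).

u_2 = (0.9655, 1.3103, 1.3793)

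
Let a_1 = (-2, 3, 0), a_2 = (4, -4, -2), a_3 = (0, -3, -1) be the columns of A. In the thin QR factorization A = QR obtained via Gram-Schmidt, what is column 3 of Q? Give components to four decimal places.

q_1 = a_1/‖a_1‖ = (-2, 3, 0)/3.6056 = (-0.5547, 0.8321, 0.0000).
r_{12} = q_1·a_2 = -5.5470.
u_2 = a_2 + 5.5470·q_1 = (0.9231, 0.6154, -2.0000).
‖u_2‖ = 2.2871, so q_2 = (0.4036, 0.2691, -0.8745).
r_{13} = q_1·a_3 = -2.4962; r_{23} = q_2·a_3 = 0.0673.
u_3 = a_3 + 2.4962·q_1 − 0.0673·q_2 = (-1.4118, -0.9412, -0.9412).
‖u_3‖ = 1.9403, so q_3 = (-0.7276, -0.4851, -0.4851).

q_3 = (-0.7276, -0.4851, -0.4851)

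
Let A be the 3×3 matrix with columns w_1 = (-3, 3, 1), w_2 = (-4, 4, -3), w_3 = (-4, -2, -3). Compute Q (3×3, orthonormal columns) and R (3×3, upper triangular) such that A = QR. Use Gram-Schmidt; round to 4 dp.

Q = [[-0.6882, -0.1622, -0.7071], [0.6882, 0.1622, -0.7071], [0.2294, -0.9733, 0.0000]], R = [[4.3589, 4.8177, 0.6882], [0.0000, 4.2178, 3.2444], [0.0000, 0.0000, 4.2426]]

w_1 = (-3, 3, 1); ‖w_1‖ = 4.3589, so e_1 = (-0.6882, 0.6882, 0.2294).
e_1·w_2 = (-0.6882)·(-4) + 0.6882·4 + 0.2294·(-3) = 4.8177.
u_2 = w_2 − 4.8177·e_1 = (-0.6842, 0.6842, -4.1053).
‖u_2‖ = 4.2178, so e_2 = (-0.1622, 0.1622, -0.9733).
e_1·w_3 = (-0.6882)·(-4) + 0.6882·(-2) + 0.2294·(-3) = 0.6882; e_2·w_3 = (-0.1622)·(-4) + 0.1622·(-2) + (-0.9733)·(-3) = 3.2444.
u_3 = w_3 − 0.6882·e_1 − 3.2444·e_2 = (-3.0000, -3.0000, 0.0000).
‖u_3‖ = 4.2426, so e_3 = (-0.7071, -0.7071, 0.0000).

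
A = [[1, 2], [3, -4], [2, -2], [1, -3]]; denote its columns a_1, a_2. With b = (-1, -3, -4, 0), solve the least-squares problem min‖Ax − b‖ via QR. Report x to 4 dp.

x = (-1.3981, -0.1748)

a_1 = (1, 3, 2, 1); ‖a_1‖ = 3.8730, so e_1 = (0.2582, 0.7746, 0.5164, 0.2582).
e_1·a_2 = 0.2582·2 + 0.7746·(-4) + 0.5164·(-2) + 0.2582·(-3) = -4.3894.
u_2 = a_2 + 4.3894·e_1 = (3.1333, -0.6000, 0.2667, -1.8667).
‖u_2‖ = 3.7059, so e_2 = (0.8455, -0.1619, 0.0720, -0.5037).
Qᵀb = (-4.6476, -0.6476).
Back-substitute: x_2 = -0.6476/3.7059 = -0.1748.
x_1 = (-4.6476 + 4.3894·(-0.1748))/3.8730 = -1.3981.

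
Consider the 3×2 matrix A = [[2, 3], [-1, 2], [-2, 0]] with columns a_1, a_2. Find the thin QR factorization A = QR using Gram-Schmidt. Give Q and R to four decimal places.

Q = [[0.6667, 0.6302], [-0.3333, 0.7297], [-0.6667, 0.2653]], R = [[3.0000, 1.3333], [0.0000, 3.3500]]

e_1 = a_1/‖a_1‖ = (2, -1, -2)/3.0000 = (0.6667, -0.3333, -0.6667).
r_{12} = e_1·a_2 = 1.3333.
u_2 = a_2 − 1.3333·e_1 = (2.1111, 2.4444, 0.8889).
‖u_2‖ = 3.3500, so e_2 = (0.6302, 0.7297, 0.2653).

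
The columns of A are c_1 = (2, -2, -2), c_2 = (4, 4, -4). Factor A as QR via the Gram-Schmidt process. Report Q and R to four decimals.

e_1 = c_1/‖c_1‖ = (2, -2, -2)/3.4641 = (0.5774, -0.5774, -0.5774).
r_{12} = e_1·c_2 = 2.3094.
u_2 = c_2 − 2.3094·e_1 = (2.6667, 5.3333, -2.6667).
‖u_2‖ = 6.5320, so e_2 = (0.4082, 0.8165, -0.4082).

Q = [[0.5774, 0.4082], [-0.5774, 0.8165], [-0.5774, -0.4082]], R = [[3.4641, 2.3094], [0.0000, 6.5320]]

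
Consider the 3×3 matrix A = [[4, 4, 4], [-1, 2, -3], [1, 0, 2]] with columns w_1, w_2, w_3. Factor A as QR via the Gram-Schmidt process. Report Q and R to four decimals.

q_1 = w_1/‖w_1‖ = (4, -1, 1)/4.2426 = (0.9428, -0.2357, 0.2357).
r_{12} = q_1·w_2 = 3.2998.
u_2 = w_2 − 3.2998·q_1 = (0.8889, 2.7778, -0.7778).
‖u_2‖ = 3.0185, so q_2 = (0.2945, 0.9203, -0.2577).
r_{13} = q_1·w_3 = 4.9497; r_{23} = q_2·w_3 = -2.0982.
u_3 = w_3 − 4.9497·q_1 + 2.0982·q_2 = (-0.0488, 0.0976, 0.2927).
‖u_3‖ = 0.3123, so q_3 = (-0.1562, 0.3123, 0.9370).

Q = [[0.9428, 0.2945, -0.1562], [-0.2357, 0.9203, 0.3123], [0.2357, -0.2577, 0.9370]], R = [[4.2426, 3.2998, 4.9497], [0.0000, 3.0185, -2.0982], [0.0000, 0.0000, 0.3123]]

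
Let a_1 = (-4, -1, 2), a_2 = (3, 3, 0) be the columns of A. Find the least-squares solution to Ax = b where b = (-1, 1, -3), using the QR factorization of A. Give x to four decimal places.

x = (-0.3529, -0.2941)

q_1 = a_1/‖a_1‖ = (-4, -1, 2)/4.5826 = (-0.8729, -0.2182, 0.4364).
r_{12} = q_1·a_2 = -3.2733.
u_2 = a_2 + 3.2733·q_1 = (0.1429, 2.2857, 1.4286).
‖u_2‖ = 2.6992, so q_2 = (0.0529, 0.8468, 0.5293).
Qᵀb = (-0.6547, -0.7939).
Back-substitute: x_2 = -0.7939/2.6992 = -0.2941.
x_1 = (-0.6547 + 3.2733·(-0.2941))/4.5826 = -0.3529.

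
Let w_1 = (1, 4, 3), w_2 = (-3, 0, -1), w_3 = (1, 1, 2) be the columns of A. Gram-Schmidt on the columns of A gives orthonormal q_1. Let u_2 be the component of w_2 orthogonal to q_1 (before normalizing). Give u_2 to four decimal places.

u_2 = (-2.7692, 0.9231, -0.3077)

q_1 = w_1/‖w_1‖ = (1, 4, 3)/5.0990 = (0.1961, 0.7845, 0.5883).
r_{12} = q_1·w_2 = -1.1767.
u_2 = w_2 + 1.1767·q_1 = (-2.7692, 0.9231, -0.3077).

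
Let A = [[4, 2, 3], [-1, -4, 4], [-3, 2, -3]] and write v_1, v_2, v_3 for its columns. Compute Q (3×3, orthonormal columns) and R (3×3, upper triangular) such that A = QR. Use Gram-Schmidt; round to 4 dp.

Q = [[0.7845, 0.2265, 0.5774], [-0.1961, -0.7926, 0.5774], [-0.5883, 0.5661, 0.5774]], R = [[5.0990, 1.1767, 3.3340], [0.0000, 4.7556, -4.1894], [0.0000, 0.0000, 2.3094]]

v_1 = (4, -1, -3); ‖v_1‖ = 5.0990, so q_1 = (0.7845, -0.1961, -0.5883).
q_1·v_2 = 0.7845·2 + (-0.1961)·(-4) + (-0.5883)·2 = 1.1767.
u_2 = v_2 − 1.1767·q_1 = (1.0769, -3.7692, 2.6923).
‖u_2‖ = 4.7556, so q_2 = (0.2265, -0.7926, 0.5661).
q_1·v_3 = 0.7845·3 + (-0.1961)·4 + (-0.5883)·(-3) = 3.3340; q_2·v_3 = 0.2265·3 + (-0.7926)·4 + 0.5661·(-3) = -4.1894.
u_3 = v_3 − 3.3340·q_1 + 4.1894·q_2 = (1.3333, 1.3333, 1.3333).
‖u_3‖ = 2.3094, so q_3 = (0.5774, 0.5774, 0.5774).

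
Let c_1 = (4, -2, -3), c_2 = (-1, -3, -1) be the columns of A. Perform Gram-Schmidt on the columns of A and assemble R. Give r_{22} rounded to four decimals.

r_{22} = 3.1840

e_1 = c_1/‖c_1‖ = (4, -2, -3)/5.3852 = (0.7428, -0.3714, -0.5571).
r_{12} = e_1·c_2 = 0.9285.
u_2 = c_2 − 0.9285·e_1 = (-1.6897, -2.6552, -0.4828).
r_{22} = ‖u_2‖ = 3.1840.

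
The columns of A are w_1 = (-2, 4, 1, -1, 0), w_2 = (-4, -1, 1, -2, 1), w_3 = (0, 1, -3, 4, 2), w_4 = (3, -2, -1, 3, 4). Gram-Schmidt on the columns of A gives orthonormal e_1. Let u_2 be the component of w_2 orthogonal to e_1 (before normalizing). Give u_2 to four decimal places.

u_2 = (-3.3636, -2.2727, 0.6818, -1.6818, 1.0000)

w_1 = (-2, 4, 1, -1, 0); ‖w_1‖ = 4.6904, so e_1 = (-0.4264, 0.8528, 0.2132, -0.2132, 0.0000).
e_1·w_2 = (-0.4264)·(-4) + 0.8528·(-1) + 0.2132·1 + (-0.2132)·(-2) + 0.0000·1 = 1.4924.
u_2 = w_2 − 1.4924·e_1 = (-3.3636, -2.2727, 0.6818, -1.6818, 1.0000).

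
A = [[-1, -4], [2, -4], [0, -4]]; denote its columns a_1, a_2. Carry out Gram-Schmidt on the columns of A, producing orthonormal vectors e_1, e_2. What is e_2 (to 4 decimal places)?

a_1 = (-1, 2, 0); ‖a_1‖ = 2.2361, so e_1 = (-0.4472, 0.8944, 0.0000).
e_1·a_2 = (-0.4472)·(-4) + 0.8944·(-4) + 0.0000·(-4) = -1.7889.
u_2 = a_2 + 1.7889·e_1 = (-4.8000, -2.4000, -4.0000).
‖u_2‖ = 6.6933, so e_2 = (-0.7171, -0.3586, -0.5976).

e_2 = (-0.7171, -0.3586, -0.5976)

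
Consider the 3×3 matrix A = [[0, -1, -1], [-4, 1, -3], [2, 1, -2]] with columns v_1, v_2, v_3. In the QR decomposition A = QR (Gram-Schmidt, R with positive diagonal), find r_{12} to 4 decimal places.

r_{12} = -0.4472

v_1 = (0, -4, 2); ‖v_1‖ = 4.4721, so e_1 = (0.0000, -0.8944, 0.4472).
r_{12} = e_1·v_2 = -0.4472.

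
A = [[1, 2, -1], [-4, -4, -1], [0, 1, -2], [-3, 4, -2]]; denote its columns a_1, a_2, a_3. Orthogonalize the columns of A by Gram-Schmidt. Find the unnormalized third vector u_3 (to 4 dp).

u_3 = (-0.8456, -0.4860, -1.7171, 0.3661)

a_1 = (1, -4, 0, -3); ‖a_1‖ = 5.0990, so q_1 = (0.1961, -0.7845, 0.0000, -0.5883).
q_1·a_2 = 0.1961·2 + (-0.7845)·(-4) + 0.0000·1 + (-0.5883)·4 = 1.1767.
u_2 = a_2 − 1.1767·q_1 = (1.7692, -3.0769, 1.0000, 4.6923).
‖u_2‖ = 5.9679, so q_2 = (0.2965, -0.5156, 0.1676, 0.7863).
q_1·a_3 = 0.1961·(-1) + (-0.7845)·(-1) + 0.0000·(-2) + (-0.5883)·(-2) = 1.7650; q_2·a_3 = 0.2965·(-1) + (-0.5156)·(-1) + 0.1676·(-2) + 0.7863·(-2) = -1.6885.
u_3 = a_3 − 1.7650·q_1 + 1.6885·q_2 = (-0.8456, -0.4860, -1.7171, 0.3661).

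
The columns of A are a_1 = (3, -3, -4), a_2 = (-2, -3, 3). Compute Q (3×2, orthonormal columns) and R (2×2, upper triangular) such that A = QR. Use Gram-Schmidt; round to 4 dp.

Q = [[0.5145, -0.2723], [-0.5145, -0.8566], [-0.6860, 0.4383]], R = [[5.8310, -1.5435], [0.0000, 4.4292]]

a_1 = (3, -3, -4); ‖a_1‖ = 5.8310, so e_1 = (0.5145, -0.5145, -0.6860).
e_1·a_2 = 0.5145·(-2) + (-0.5145)·(-3) + (-0.6860)·3 = -1.5435.
u_2 = a_2 + 1.5435·e_1 = (-1.2059, -3.7941, 1.9412).
‖u_2‖ = 4.4292, so e_2 = (-0.2723, -0.8566, 0.4383).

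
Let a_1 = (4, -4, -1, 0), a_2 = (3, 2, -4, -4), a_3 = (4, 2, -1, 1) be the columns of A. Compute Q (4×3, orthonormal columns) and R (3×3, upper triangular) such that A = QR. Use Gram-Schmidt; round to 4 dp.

Q = [[0.6963, 0.3094, 0.5808], [-0.6963, 0.4526, 0.5500], [-0.1741, -0.5726, 0.1231], [0.0000, -0.6096, 0.5875]], R = [[5.7446, 1.3926, 1.5667], [0.0000, 6.5621, 2.1058], [0.0000, 0.0000, 3.8873]]

a_1 = (4, -4, -1, 0); ‖a_1‖ = 5.7446, so q_1 = (0.6963, -0.6963, -0.1741, 0.0000).
q_1·a_2 = 0.6963·3 + (-0.6963)·2 + (-0.1741)·(-4) + 0.0000·(-4) = 1.3926.
u_2 = a_2 − 1.3926·q_1 = (2.0303, 2.9697, -3.7576, -4.0000).
‖u_2‖ = 6.5621, so q_2 = (0.3094, 0.4526, -0.5726, -0.6096).
q_1·a_3 = 0.6963·4 + (-0.6963)·2 + (-0.1741)·(-1) + 0.0000·1 = 1.5667; q_2·a_3 = 0.3094·4 + 0.4526·2 + (-0.5726)·(-1) + (-0.6096)·1 = 2.1058.
u_3 = a_3 − 1.5667·q_1 − 2.1058·q_2 = (2.2576, 2.1379, 0.4785, 2.2836).
‖u_3‖ = 3.8873, so q_3 = (0.5808, 0.5500, 0.1231, 0.5875).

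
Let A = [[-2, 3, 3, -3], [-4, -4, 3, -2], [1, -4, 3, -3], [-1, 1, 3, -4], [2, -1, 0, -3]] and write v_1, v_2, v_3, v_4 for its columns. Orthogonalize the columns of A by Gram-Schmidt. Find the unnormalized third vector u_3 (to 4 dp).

u_3 = (2.3670, -0.5924, 2.7349, 2.5672, 1.0983)

e_1 = v_1/‖v_1‖ = (-2, -4, 1, -1, 2)/5.0990 = (-0.3922, -0.7845, 0.1961, -0.1961, 0.3922).
r_{12} = e_1·v_2 = 0.5883.
u_2 = v_2 − 0.5883·e_1 = (3.2308, -3.5385, -4.1154, 1.1154, -1.2308).
‖u_2‖ = 6.5310, so e_2 = (0.4947, -0.5418, -0.6301, 0.1708, -0.1885).
r_{13} = e_1·v_3 = -3.5301; r_{23} = e_2·v_3 = -1.5194.
u_3 = v_3 + 3.5301·e_1 + 1.5194·e_2 = (2.3670, -0.5924, 2.7349, 2.5672, 1.0983).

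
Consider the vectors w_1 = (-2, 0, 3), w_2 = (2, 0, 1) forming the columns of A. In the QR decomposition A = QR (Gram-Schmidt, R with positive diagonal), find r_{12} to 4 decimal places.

w_1 = (-2, 0, 3); ‖w_1‖ = 3.6056, so q_1 = (-0.5547, 0.0000, 0.8321).
r_{12} = q_1·w_2 = -0.2774.

r_{12} = -0.2774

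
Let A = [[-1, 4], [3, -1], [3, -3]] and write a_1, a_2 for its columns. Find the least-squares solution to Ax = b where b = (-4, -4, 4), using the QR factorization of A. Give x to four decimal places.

a_1 = (-1, 3, 3); ‖a_1‖ = 4.3589, so e_1 = (-0.2294, 0.6882, 0.6882).
e_1·a_2 = (-0.2294)·4 + 0.6882·(-1) + 0.6882·(-3) = -3.6707.
u_2 = a_2 + 3.6707·e_1 = (3.1579, 1.5263, -0.4737).
‖u_2‖ = 3.5393, so e_2 = (0.8922, 0.4313, -0.1338).
Qᵀb = (0.9177, -5.8294).
Back-substitute: x_2 = -5.8294/3.5393 = -1.6471.
x_1 = (0.9177 + 3.6707·(-1.6471))/4.3589 = -1.1765.

x = (-1.1765, -1.6471)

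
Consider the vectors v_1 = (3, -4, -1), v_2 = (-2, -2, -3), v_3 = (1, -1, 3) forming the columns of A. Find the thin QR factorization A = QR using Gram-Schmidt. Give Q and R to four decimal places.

Q = [[0.5883, -0.6435, -0.4897], [-0.7845, -0.3073, -0.5387], [-0.1961, -0.7011, 0.6856]], R = [[5.0990, 0.9806, 0.7845], [0.0000, 4.0048, -2.4394], [0.0000, 0.0000, 2.1057]]

v_1 = (3, -4, -1); ‖v_1‖ = 5.0990, so e_1 = (0.5883, -0.7845, -0.1961).
e_1·v_2 = 0.5883·(-2) + (-0.7845)·(-2) + (-0.1961)·(-3) = 0.9806.
u_2 = v_2 − 0.9806·e_1 = (-2.5769, -1.2308, -2.8077).
‖u_2‖ = 4.0048, so e_2 = (-0.6435, -0.3073, -0.7011).
e_1·v_3 = 0.5883·1 + (-0.7845)·(-1) + (-0.1961)·3 = 0.7845; e_2·v_3 = (-0.6435)·1 + (-0.3073)·(-1) + (-0.7011)·3 = -2.4394.
u_3 = v_3 − 0.7845·e_1 + 2.4394·e_2 = (-1.0312, -1.1343, 1.4436).
‖u_3‖ = 2.1057, so e_3 = (-0.4897, -0.5387, 0.6856).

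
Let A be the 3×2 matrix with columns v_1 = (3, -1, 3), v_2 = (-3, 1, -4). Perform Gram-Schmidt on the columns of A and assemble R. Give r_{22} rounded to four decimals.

r_{22} = 0.7255

v_1 = (3, -1, 3); ‖v_1‖ = 4.3589, so e_1 = (0.6882, -0.2294, 0.6882).
e_1·v_2 = 0.6882·(-3) + (-0.2294)·1 + 0.6882·(-4) = -5.0471.
u_2 = v_2 + 5.0471·e_1 = (0.4737, -0.1579, -0.5263).
r_{22} = ‖u_2‖ = 0.7255.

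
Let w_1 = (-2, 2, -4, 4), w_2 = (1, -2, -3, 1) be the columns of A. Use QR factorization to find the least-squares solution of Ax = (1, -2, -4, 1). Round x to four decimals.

q_1 = w_1/‖w_1‖ = (-2, 2, -4, 4)/6.3246 = (-0.3162, 0.3162, -0.6325, 0.6325).
r_{12} = q_1·w_2 = 1.5811.
u_2 = w_2 − 1.5811·q_1 = (1.5000, -2.5000, -2.0000, 0.0000).
‖u_2‖ = 3.5355, so q_2 = (0.4243, -0.7071, -0.5657, 0.0000).
Qᵀb = (2.2136, 4.1012).
Back-substitute: x_2 = 4.1012/3.5355 = 1.1600.
x_1 = (2.2136 − 1.5811·1.1600)/6.3246 = 0.0600.

x = (0.0600, 1.1600)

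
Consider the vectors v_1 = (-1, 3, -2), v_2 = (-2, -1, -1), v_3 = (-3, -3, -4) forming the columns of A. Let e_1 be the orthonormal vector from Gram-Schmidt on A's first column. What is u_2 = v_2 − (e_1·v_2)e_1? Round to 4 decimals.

u_2 = (-1.9286, -1.2143, -0.8571)

e_1 = v_1/‖v_1‖ = (-1, 3, -2)/3.7417 = (-0.2673, 0.8018, -0.5345).
r_{12} = e_1·v_2 = 0.2673.
u_2 = v_2 − 0.2673·e_1 = (-1.9286, -1.2143, -0.8571).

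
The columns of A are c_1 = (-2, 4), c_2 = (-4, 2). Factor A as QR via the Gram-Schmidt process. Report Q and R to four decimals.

Q = [[-0.4472, -0.8944], [0.8944, -0.4472]], R = [[4.4721, 3.5777], [0.0000, 2.6833]]

q_1 = c_1/‖c_1‖ = (-2, 4)/4.4721 = (-0.4472, 0.8944).
r_{12} = q_1·c_2 = 3.5777.
u_2 = c_2 − 3.5777·q_1 = (-2.4000, -1.2000).
‖u_2‖ = 2.6833, so q_2 = (-0.8944, -0.4472).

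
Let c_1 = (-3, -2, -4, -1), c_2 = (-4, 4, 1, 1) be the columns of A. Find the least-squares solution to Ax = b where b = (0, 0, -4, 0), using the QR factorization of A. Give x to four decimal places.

x = (0.5299, -0.1021)

e_1 = c_1/‖c_1‖ = (-3, -2, -4, -1)/5.4772 = (-0.5477, -0.3651, -0.7303, -0.1826).
r_{12} = e_1·c_2 = -0.1826.
u_2 = c_2 + 0.1826·e_1 = (-4.1000, 3.9333, 0.8667, 0.9667).
‖u_2‖ = 5.8281, so e_2 = (-0.7035, 0.6749, 0.1487, 0.1659).
Qᵀb = (2.9212, -0.5948).
Back-substitute: x_2 = -0.5948/5.8281 = -0.1021.
x_1 = (2.9212 + 0.1826·(-0.1021))/5.4772 = 0.5299.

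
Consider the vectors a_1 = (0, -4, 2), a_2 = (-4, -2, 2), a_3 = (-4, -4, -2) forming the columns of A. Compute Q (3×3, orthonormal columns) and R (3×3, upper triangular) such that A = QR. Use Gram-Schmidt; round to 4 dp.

Q = [[0.0000, -0.9759, -0.2182], [-0.8944, 0.0976, -0.4364], [0.4472, 0.1952, -0.8729]], R = [[4.4721, 2.6833, 2.6833], [0.0000, 4.0988, 3.1229], [0.0000, 0.0000, 4.3644]]

a_1 = (0, -4, 2); ‖a_1‖ = 4.4721, so e_1 = (0.0000, -0.8944, 0.4472).
e_1·a_2 = 0.0000·(-4) + (-0.8944)·(-2) + 0.4472·2 = 2.6833.
u_2 = a_2 − 2.6833·e_1 = (-4.0000, 0.4000, 0.8000).
‖u_2‖ = 4.0988, so e_2 = (-0.9759, 0.0976, 0.1952).
e_1·a_3 = 0.0000·(-4) + (-0.8944)·(-4) + 0.4472·(-2) = 2.6833; e_2·a_3 = (-0.9759)·(-4) + 0.0976·(-4) + 0.1952·(-2) = 3.1229.
u_3 = a_3 − 2.6833·e_1 − 3.1229·e_2 = (-0.9524, -1.9048, -3.8095).
‖u_3‖ = 4.3644, so e_3 = (-0.2182, -0.4364, -0.8729).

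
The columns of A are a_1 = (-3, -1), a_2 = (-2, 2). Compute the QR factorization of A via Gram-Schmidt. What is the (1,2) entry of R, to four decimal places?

r_{12} = 1.2649

a_1 = (-3, -1); ‖a_1‖ = 3.1623, so e_1 = (-0.9487, -0.3162).
r_{12} = e_1·a_2 = 1.2649.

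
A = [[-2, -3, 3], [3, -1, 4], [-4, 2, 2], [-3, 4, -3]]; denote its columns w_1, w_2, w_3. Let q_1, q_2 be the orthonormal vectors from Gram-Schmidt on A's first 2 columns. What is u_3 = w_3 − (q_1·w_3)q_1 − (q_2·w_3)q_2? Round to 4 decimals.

u_3 = (0.2609, 3.7203, 2.9048, -0.3267)

w_1 = (-2, 3, -4, -3); ‖w_1‖ = 6.1644, so q_1 = (-0.3244, 0.4867, -0.6489, -0.4867).
q_1·w_2 = (-0.3244)·(-3) + 0.4867·(-1) + (-0.6489)·2 + (-0.4867)·4 = -2.7578.
u_2 = w_2 + 2.7578·q_1 = (-3.8947, 0.3421, 0.2105, 2.6579).
‖u_2‖ = 4.7323, so q_2 = (-0.8230, 0.0723, 0.0445, 0.5616).
q_1·w_3 = (-0.3244)·3 + 0.4867·4 + (-0.6489)·2 + (-0.4867)·(-3) = 1.1355; q_2·w_3 = (-0.8230)·3 + 0.0723·4 + 0.0445·2 + 0.5616·(-3) = -3.7758.
u_3 = w_3 − 1.1355·q_1 + 3.7758·q_2 = (0.2609, 3.7203, 2.9048, -0.3267).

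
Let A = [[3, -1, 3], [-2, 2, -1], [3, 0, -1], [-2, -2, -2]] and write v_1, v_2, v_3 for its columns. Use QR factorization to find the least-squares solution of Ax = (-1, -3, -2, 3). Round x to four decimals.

x = (-0.5407, -1.3944, 0.0729)

v_1 = (3, -2, 3, -2); ‖v_1‖ = 5.0990, so e_1 = (0.5883, -0.3922, 0.5883, -0.3922).
e_1·v_2 = 0.5883·(-1) + (-0.3922)·2 + 0.5883·0 + (-0.3922)·(-2) = -0.5883.
u_2 = v_2 + 0.5883·e_1 = (-0.6538, 1.7692, 0.3462, -2.2308).
‖u_2‖ = 2.9417, so e_2 = (-0.2223, 0.6014, 0.1177, -0.7583).
e_1·v_3 = 0.5883·3 + (-0.3922)·(-1) + 0.5883·(-1) + (-0.3922)·(-2) = 2.3534; e_2·v_3 = (-0.2223)·3 + 0.6014·(-1) + 0.1177·(-1) + (-0.7583)·(-2) = 0.1307.
u_3 = v_3 − 2.3534·e_1 − 0.1307·e_2 = (1.6444, -0.1556, -2.4000, -0.9778).
‖u_3‖ = 3.0732, so e_3 = (0.5351, -0.0506, -0.7809, -0.3182).
Qᵀb = (-1.7650, -4.0923, 0.2242).
Back-substitute: x_3 = 0.2242/3.0732 = 0.0729.
x_2 = (-4.0923 − 0.1307·0.0729)/2.9417 = -1.3944.
x_1 = (-1.7650 + 0.5883·(-1.3944) − 2.3534·0.0729)/5.0990 = -0.5407.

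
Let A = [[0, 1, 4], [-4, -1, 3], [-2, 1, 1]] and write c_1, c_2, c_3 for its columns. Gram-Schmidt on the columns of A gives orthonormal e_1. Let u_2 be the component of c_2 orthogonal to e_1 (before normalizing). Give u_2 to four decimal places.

u_2 = (1.0000, -0.6000, 1.2000)

c_1 = (0, -4, -2); ‖c_1‖ = 4.4721, so e_1 = (0.0000, -0.8944, -0.4472).
e_1·c_2 = 0.0000·1 + (-0.8944)·(-1) + (-0.4472)·1 = 0.4472.
u_2 = c_2 − 0.4472·e_1 = (1.0000, -0.6000, 1.2000).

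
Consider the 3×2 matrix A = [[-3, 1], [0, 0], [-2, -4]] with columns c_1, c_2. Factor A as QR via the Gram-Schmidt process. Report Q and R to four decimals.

c_1 = (-3, 0, -2); ‖c_1‖ = 3.6056, so q_1 = (-0.8321, 0.0000, -0.5547).
q_1·c_2 = (-0.8321)·1 + 0.0000·0 + (-0.5547)·(-4) = 1.3868.
u_2 = c_2 − 1.3868·q_1 = (2.1538, 0.0000, -3.2308).
‖u_2‖ = 3.8829, so q_2 = (0.5547, 0.0000, -0.8321).

Q = [[-0.8321, 0.5547], [0.0000, 0.0000], [-0.5547, -0.8321]], R = [[3.6056, 1.3868], [0.0000, 3.8829]]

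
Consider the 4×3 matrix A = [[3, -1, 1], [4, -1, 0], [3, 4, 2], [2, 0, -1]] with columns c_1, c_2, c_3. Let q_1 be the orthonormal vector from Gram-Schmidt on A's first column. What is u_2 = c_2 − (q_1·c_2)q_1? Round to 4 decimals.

u_2 = (-1.3947, -1.5263, 3.6053, -0.2632)

c_1 = (3, 4, 3, 2); ‖c_1‖ = 6.1644, so q_1 = (0.4867, 0.6489, 0.4867, 0.3244).
q_1·c_2 = 0.4867·(-1) + 0.6489·(-1) + 0.4867·4 + 0.3244·0 = 0.8111.
u_2 = c_2 − 0.8111·q_1 = (-1.3947, -1.5263, 3.6053, -0.2632).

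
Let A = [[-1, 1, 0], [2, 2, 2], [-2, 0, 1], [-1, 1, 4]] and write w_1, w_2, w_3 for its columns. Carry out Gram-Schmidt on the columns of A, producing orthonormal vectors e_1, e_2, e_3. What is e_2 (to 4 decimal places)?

e_2 = (0.5071, 0.6761, 0.1690, 0.5071)

w_1 = (-1, 2, -2, -1); ‖w_1‖ = 3.1623, so e_1 = (-0.3162, 0.6325, -0.6325, -0.3162).
e_1·w_2 = (-0.3162)·1 + 0.6325·2 + (-0.6325)·0 + (-0.3162)·1 = 0.6325.
u_2 = w_2 − 0.6325·e_1 = (1.2000, 1.6000, 0.4000, 1.2000).
‖u_2‖ = 2.3664, so e_2 = (0.5071, 0.6761, 0.1690, 0.5071).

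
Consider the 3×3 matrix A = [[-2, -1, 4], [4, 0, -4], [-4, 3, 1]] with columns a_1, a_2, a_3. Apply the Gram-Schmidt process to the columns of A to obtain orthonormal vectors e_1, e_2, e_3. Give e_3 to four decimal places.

a_1 = (-2, 4, -4); ‖a_1‖ = 6.0000, so e_1 = (-0.3333, 0.6667, -0.6667).
e_1·a_2 = (-0.3333)·(-1) + 0.6667·0 + (-0.6667)·3 = -1.6667.
u_2 = a_2 + 1.6667·e_1 = (-1.5556, 1.1111, 1.8889).
‖u_2‖ = 2.6874, so e_2 = (-0.5788, 0.4134, 0.7029).
e_1·a_3 = (-0.3333)·4 + 0.6667·(-4) + (-0.6667)·1 = -4.6667; e_2·a_3 = (-0.5788)·4 + 0.4134·(-4) + 0.7029·1 = -3.2662.
u_3 = a_3 + 4.6667·e_1 + 3.2662·e_2 = (0.5538, 0.4615, 0.1846).
‖u_3‖ = 0.7442, so e_3 = (0.7442, 0.6202, 0.2481).

e_3 = (0.7442, 0.6202, 0.2481)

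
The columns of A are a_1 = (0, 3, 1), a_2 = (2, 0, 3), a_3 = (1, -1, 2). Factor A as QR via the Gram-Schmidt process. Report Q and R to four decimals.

Q = [[0.0000, 0.5750, -0.8182], [0.9487, -0.2587, -0.1818], [0.3162, 0.7762, 0.5455]], R = [[3.1623, 0.9487, -0.3162], [0.0000, 3.4785, 2.3861], [0.0000, 0.0000, 0.4545]]

a_1 = (0, 3, 1); ‖a_1‖ = 3.1623, so q_1 = (0.0000, 0.9487, 0.3162).
q_1·a_2 = 0.0000·2 + 0.9487·0 + 0.3162·3 = 0.9487.
u_2 = a_2 − 0.9487·q_1 = (2.0000, -0.9000, 2.7000).
‖u_2‖ = 3.4785, so q_2 = (0.5750, -0.2587, 0.7762).
q_1·a_3 = 0.0000·1 + 0.9487·(-1) + 0.3162·2 = -0.3162; q_2·a_3 = 0.5750·1 + (-0.2587)·(-1) + 0.7762·2 = 2.3861.
u_3 = a_3 + 0.3162·q_1 − 2.3861·q_2 = (-0.3719, -0.0826, 0.2479).
‖u_3‖ = 0.4545, so q_3 = (-0.8182, -0.1818, 0.5455).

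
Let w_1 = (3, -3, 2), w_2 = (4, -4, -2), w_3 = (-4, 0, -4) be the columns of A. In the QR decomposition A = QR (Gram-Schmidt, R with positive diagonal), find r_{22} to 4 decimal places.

w_1 = (3, -3, 2); ‖w_1‖ = 4.6904, so e_1 = (0.6396, -0.6396, 0.4264).
e_1·w_2 = 0.6396·4 + (-0.6396)·(-4) + 0.4264·(-2) = 4.2640.
u_2 = w_2 − 4.2640·e_1 = (1.2727, -1.2727, -3.8182).
r_{22} = ‖u_2‖ = 4.2212.

r_{22} = 4.2212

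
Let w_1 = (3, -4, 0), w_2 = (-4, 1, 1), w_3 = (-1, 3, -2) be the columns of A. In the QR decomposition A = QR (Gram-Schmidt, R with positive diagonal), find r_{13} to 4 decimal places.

q_1 = w_1/‖w_1‖ = (3, -4, 0)/5.0000 = (0.6000, -0.8000, 0.0000).
r_{13} = q_1·w_3 = -3.0000.

r_{13} = -3.0000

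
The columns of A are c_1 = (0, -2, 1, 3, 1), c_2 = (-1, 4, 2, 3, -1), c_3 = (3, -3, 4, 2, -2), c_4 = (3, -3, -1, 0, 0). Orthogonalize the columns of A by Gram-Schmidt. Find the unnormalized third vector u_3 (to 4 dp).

u_3 = (2.9718, -1.0130, 3.1193, -0.7267, -2.9653)

e_1 = c_1/‖c_1‖ = (0, -2, 1, 3, 1)/3.8730 = (0.0000, -0.5164, 0.2582, 0.7746, 0.2582).
r_{12} = e_1·c_2 = 0.5164.
u_2 = c_2 − 0.5164·e_1 = (-1.0000, 4.2667, 1.8667, 2.6000, -1.1333).
‖u_2‖ = 5.5438, so e_2 = (-0.1804, 0.7696, 0.3367, 0.4690, -0.2044).
r_{13} = e_1·c_3 = 3.6148; r_{23} = e_2·c_3 = -0.1563.
u_3 = c_3 − 3.6148·e_1 + 0.1563·e_2 = (2.9718, -1.0130, 3.1193, -0.7267, -2.9653).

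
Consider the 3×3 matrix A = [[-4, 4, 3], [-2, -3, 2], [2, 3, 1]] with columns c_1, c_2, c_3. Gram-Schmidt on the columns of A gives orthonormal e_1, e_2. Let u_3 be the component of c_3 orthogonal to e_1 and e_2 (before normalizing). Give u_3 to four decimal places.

e_1 = c_1/‖c_1‖ = (-4, -2, 2)/4.8990 = (-0.8165, -0.4082, 0.4082).
r_{12} = e_1·c_2 = -0.8165.
u_2 = c_2 + 0.8165·e_1 = (3.3333, -3.3333, 3.3333).
‖u_2‖ = 5.7735, so e_2 = (0.5774, -0.5774, 0.5774).
r_{13} = e_1·c_3 = -2.8577; r_{23} = e_2·c_3 = 1.1547.
u_3 = c_3 + 2.8577·e_1 − 1.1547·e_2 = (0.0000, 1.5000, 1.5000).

u_3 = (0.0000, 1.5000, 1.5000)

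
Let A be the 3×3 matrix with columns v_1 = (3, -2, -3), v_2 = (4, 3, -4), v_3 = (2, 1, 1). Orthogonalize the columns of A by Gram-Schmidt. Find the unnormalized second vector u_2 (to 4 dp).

u_2 = (1.5455, 4.6364, -1.5455)

v_1 = (3, -2, -3); ‖v_1‖ = 4.6904, so e_1 = (0.6396, -0.4264, -0.6396).
e_1·v_2 = 0.6396·4 + (-0.4264)·3 + (-0.6396)·(-4) = 3.8376.
u_2 = v_2 − 3.8376·e_1 = (1.5455, 4.6364, -1.5455).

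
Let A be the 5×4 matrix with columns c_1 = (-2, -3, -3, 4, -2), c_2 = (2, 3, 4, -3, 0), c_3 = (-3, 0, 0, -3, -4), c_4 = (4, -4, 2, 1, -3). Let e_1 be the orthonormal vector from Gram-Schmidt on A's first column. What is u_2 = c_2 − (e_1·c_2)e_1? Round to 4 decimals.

u_2 = (0.2381, 0.3571, 1.3571, 0.5238, -1.7619)

c_1 = (-2, -3, -3, 4, -2); ‖c_1‖ = 6.4807, so e_1 = (-0.3086, -0.4629, -0.4629, 0.6172, -0.3086).
e_1·c_2 = (-0.3086)·2 + (-0.4629)·3 + (-0.4629)·4 + 0.6172·(-3) + (-0.3086)·0 = -5.7092.
u_2 = c_2 + 5.7092·e_1 = (0.2381, 0.3571, 1.3571, 0.5238, -1.7619).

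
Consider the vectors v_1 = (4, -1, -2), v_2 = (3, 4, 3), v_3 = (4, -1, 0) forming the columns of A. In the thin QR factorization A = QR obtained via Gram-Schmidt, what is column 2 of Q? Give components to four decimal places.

v_1 = (4, -1, -2); ‖v_1‖ = 4.5826, so e_1 = (0.8729, -0.2182, -0.4364).
e_1·v_2 = 0.8729·3 + (-0.2182)·4 + (-0.4364)·3 = 0.4364.
u_2 = v_2 − 0.4364·e_1 = (2.6190, 4.0952, 3.1905).
‖u_2‖ = 5.8146, so e_2 = (0.4504, 0.7043, 0.5487).

e_2 = (0.4504, 0.7043, 0.5487)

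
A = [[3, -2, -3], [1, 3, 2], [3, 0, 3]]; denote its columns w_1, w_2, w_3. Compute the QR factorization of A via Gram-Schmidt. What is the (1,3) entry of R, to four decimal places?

w_1 = (3, 1, 3); ‖w_1‖ = 4.3589, so e_1 = (0.6882, 0.2294, 0.6882).
r_{13} = e_1·w_3 = 0.4588.

r_{13} = 0.4588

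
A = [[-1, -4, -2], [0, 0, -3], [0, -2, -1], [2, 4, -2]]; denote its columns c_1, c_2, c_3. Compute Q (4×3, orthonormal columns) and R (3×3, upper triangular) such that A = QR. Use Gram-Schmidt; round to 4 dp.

c_1 = (-1, 0, 0, 2); ‖c_1‖ = 2.2361, so e_1 = (-0.4472, 0.0000, 0.0000, 0.8944).
e_1·c_2 = (-0.4472)·(-4) + 0.0000·0 + 0.0000·(-2) + 0.8944·4 = 5.3666.
u_2 = c_2 − 5.3666·e_1 = (-1.6000, 0.0000, -2.0000, -0.8000).
‖u_2‖ = 2.6833, so e_2 = (-0.5963, 0.0000, -0.7454, -0.2981).
e_1·c_3 = (-0.4472)·(-2) + 0.0000·(-3) + 0.0000·(-1) + 0.8944·(-2) = -0.8944; e_2·c_3 = (-0.5963)·(-2) + 0.0000·(-3) + (-0.7454)·(-1) + (-0.2981)·(-2) = 2.5342.
u_3 = c_3 + 0.8944·e_1 − 2.5342·e_2 = (-0.8889, -3.0000, 0.8889, -0.4444).
‖u_3‖ = 3.2830, so e_3 = (-0.2708, -0.9138, 0.2708, -0.1354).

Q = [[-0.4472, -0.5963, -0.2708], [0.0000, 0.0000, -0.9138], [0.0000, -0.7454, 0.2708], [0.8944, -0.2981, -0.1354]], R = [[2.2361, 5.3666, -0.8944], [0.0000, 2.6833, 2.5342], [0.0000, 0.0000, 3.2830]]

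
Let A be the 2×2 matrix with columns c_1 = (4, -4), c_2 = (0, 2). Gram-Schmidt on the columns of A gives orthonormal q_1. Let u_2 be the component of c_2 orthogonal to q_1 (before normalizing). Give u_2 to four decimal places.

u_2 = (1.0000, 1.0000)

c_1 = (4, -4); ‖c_1‖ = 5.6569, so q_1 = (0.7071, -0.7071).
q_1·c_2 = 0.7071·0 + (-0.7071)·2 = -1.4142.
u_2 = c_2 + 1.4142·q_1 = (1.0000, 1.0000).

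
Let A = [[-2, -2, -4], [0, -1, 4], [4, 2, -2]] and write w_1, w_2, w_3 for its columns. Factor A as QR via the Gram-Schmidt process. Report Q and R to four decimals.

Q = [[-0.4472, -0.5963, -0.6667], [0.0000, -0.7454, 0.6667], [0.8944, -0.2981, -0.3333]], R = [[4.4721, 2.6833, 0.0000], [0.0000, 1.3416, 0.0000], [0.0000, 0.0000, 6.0000]]

w_1 = (-2, 0, 4); ‖w_1‖ = 4.4721, so q_1 = (-0.4472, 0.0000, 0.8944).
q_1·w_2 = (-0.4472)·(-2) + 0.0000·(-1) + 0.8944·2 = 2.6833.
u_2 = w_2 − 2.6833·q_1 = (-0.8000, -1.0000, -0.4000).
‖u_2‖ = 1.3416, so q_2 = (-0.5963, -0.7454, -0.2981).
q_1·w_3 = (-0.4472)·(-4) + 0.0000·4 + 0.8944·(-2) = 0.0000; q_2·w_3 = (-0.5963)·(-4) + (-0.7454)·4 + (-0.2981)·(-2) = 0.0000.
u_3 = w_3 + 0.0000·q_1 + 0.0000·q_2 = (-4.0000, 4.0000, -2.0000).
‖u_3‖ = 6.0000, so q_3 = (-0.6667, 0.6667, -0.3333).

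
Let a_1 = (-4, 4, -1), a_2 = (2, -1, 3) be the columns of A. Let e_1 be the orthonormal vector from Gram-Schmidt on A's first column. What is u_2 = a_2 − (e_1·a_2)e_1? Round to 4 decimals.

a_1 = (-4, 4, -1); ‖a_1‖ = 5.7446, so e_1 = (-0.6963, 0.6963, -0.1741).
e_1·a_2 = (-0.6963)·2 + 0.6963·(-1) + (-0.1741)·3 = -2.6112.
u_2 = a_2 + 2.6112·e_1 = (0.1818, 0.8182, 2.5455).

u_2 = (0.1818, 0.8182, 2.5455)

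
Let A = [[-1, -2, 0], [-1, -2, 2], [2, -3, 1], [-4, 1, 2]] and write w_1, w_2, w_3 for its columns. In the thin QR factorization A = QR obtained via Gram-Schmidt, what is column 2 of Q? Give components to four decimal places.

e_1 = w_1/‖w_1‖ = (-1, -1, 2, -4)/4.6904 = (-0.2132, -0.2132, 0.4264, -0.8528).
r_{12} = e_1·w_2 = -1.2792.
u_2 = w_2 + 1.2792·e_1 = (-2.2727, -2.2727, -2.4545, -0.0909).
‖u_2‖ = 4.0452, so e_2 = (-0.5618, -0.5618, -0.6068, -0.0225).

e_2 = (-0.5618, -0.5618, -0.6068, -0.0225)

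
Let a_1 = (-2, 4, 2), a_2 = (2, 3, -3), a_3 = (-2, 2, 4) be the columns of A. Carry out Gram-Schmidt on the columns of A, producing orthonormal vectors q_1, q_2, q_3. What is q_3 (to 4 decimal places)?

q_1 = a_1/‖a_1‖ = (-2, 4, 2)/4.8990 = (-0.4082, 0.8165, 0.4082).
r_{12} = q_1·a_2 = 0.4082.
u_2 = a_2 − 0.4082·q_1 = (2.1667, 2.6667, -3.1667).
‖u_2‖ = 4.6726, so q_2 = (0.4637, 0.5707, -0.6777).
r_{13} = q_1·a_3 = 4.0825; r_{23} = q_2·a_3 = -2.4968.
u_3 = a_3 − 4.0825·q_1 + 2.4968·q_2 = (0.8244, 0.0916, 0.6412).
‖u_3‖ = 1.0484, so q_3 = (0.7863, 0.0874, 0.6116).

q_3 = (0.7863, 0.0874, 0.6116)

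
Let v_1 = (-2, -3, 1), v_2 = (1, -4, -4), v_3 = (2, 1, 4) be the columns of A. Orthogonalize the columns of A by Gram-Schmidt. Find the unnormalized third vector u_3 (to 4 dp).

v_1 = (-2, -3, 1); ‖v_1‖ = 3.7417, so q_1 = (-0.5345, -0.8018, 0.2673).
q_1·v_2 = (-0.5345)·1 + (-0.8018)·(-4) + 0.2673·(-4) = 1.6036.
u_2 = v_2 − 1.6036·q_1 = (1.8571, -2.7143, -4.4286).
‖u_2‖ = 5.5162, so q_2 = (0.3367, -0.4921, -0.8028).
q_1·v_3 = (-0.5345)·2 + (-0.8018)·1 + 0.2673·4 = -0.8018; q_2·v_3 = 0.3367·2 + (-0.4921)·1 + (-0.8028)·4 = -3.0300.
u_3 = v_3 + 0.8018·q_1 + 3.0300·q_2 = (2.5915, -1.1338, 1.7817).

u_3 = (2.5915, -1.1338, 1.7817)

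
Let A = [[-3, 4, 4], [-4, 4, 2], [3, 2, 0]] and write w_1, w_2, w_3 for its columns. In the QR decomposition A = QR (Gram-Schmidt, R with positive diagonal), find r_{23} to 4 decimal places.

r_{23} = 2.3705

w_1 = (-3, -4, 3); ‖w_1‖ = 5.8310, so q_1 = (-0.5145, -0.6860, 0.5145).
q_1·w_2 = (-0.5145)·4 + (-0.6860)·4 + 0.5145·2 = -3.7730.
u_2 = w_2 + 3.7730·q_1 = (2.0588, 1.4118, 3.9412).
‖u_2‖ = 4.6653, so q_2 = (0.4413, 0.3026, 0.8448).
r_{23} = q_2·w_3 = 2.3705.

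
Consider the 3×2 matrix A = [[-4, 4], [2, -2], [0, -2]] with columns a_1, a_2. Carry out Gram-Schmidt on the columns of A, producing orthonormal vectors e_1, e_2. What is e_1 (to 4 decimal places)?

a_1 = (-4, 2, 0); ‖a_1‖ = 4.4721, so e_1 = (-0.8944, 0.4472, 0.0000).

e_1 = (-0.8944, 0.4472, 0.0000)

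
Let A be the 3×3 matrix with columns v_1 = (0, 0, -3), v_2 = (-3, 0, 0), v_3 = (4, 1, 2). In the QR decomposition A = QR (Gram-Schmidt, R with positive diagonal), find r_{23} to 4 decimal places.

v_1 = (0, 0, -3); ‖v_1‖ = 3.0000, so e_1 = (0.0000, 0.0000, -1.0000).
e_1·v_2 = 0.0000·(-3) + 0.0000·0 + (-1.0000)·0 = 0.0000.
u_2 = v_2 + 0.0000·e_1 = (-3.0000, 0.0000, 0.0000).
‖u_2‖ = 3.0000, so e_2 = (-1.0000, 0.0000, 0.0000).
r_{23} = e_2·v_3 = -4.0000.

r_{23} = -4.0000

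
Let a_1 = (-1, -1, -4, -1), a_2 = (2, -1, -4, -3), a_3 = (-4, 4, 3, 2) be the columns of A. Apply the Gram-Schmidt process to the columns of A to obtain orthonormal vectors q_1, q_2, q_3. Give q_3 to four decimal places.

q_3 = (-0.2566, 0.8845, -0.0608, -0.3849)

a_1 = (-1, -1, -4, -1); ‖a_1‖ = 4.3589, so q_1 = (-0.2294, -0.2294, -0.9177, -0.2294).
q_1·a_2 = (-0.2294)·2 + (-0.2294)·(-1) + (-0.9177)·(-4) + (-0.2294)·(-3) = 4.1295.
u_2 = a_2 − 4.1295·q_1 = (2.9474, -0.0526, -0.2105, -2.0526).
‖u_2‖ = 3.5982, so q_2 = (0.8191, -0.0146, -0.0585, -0.5705).
q_1·a_3 = (-0.2294)·(-4) + (-0.2294)·4 + (-0.9177)·3 + (-0.2294)·2 = -3.2118; q_2·a_3 = 0.8191·(-4) + (-0.0146)·4 + (-0.0585)·3 + (-0.5705)·2 = -4.6514.
u_3 = a_3 + 3.2118·q_1 + 4.6514·q_2 = (-0.9268, 3.1951, -0.2195, -1.3902).
‖u_3‖ = 3.6123, so q_3 = (-0.2566, 0.8845, -0.0608, -0.3849).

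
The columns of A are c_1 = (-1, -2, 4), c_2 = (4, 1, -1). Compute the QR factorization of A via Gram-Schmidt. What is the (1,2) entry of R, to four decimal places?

q_1 = c_1/‖c_1‖ = (-1, -2, 4)/4.5826 = (-0.2182, -0.4364, 0.8729).
r_{12} = q_1·c_2 = -2.1822.

r_{12} = -2.1822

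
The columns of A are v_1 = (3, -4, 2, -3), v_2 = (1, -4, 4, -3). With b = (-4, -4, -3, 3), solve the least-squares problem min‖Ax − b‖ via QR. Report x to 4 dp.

v_1 = (3, -4, 2, -3); ‖v_1‖ = 6.1644, so q_1 = (0.4867, -0.6489, 0.3244, -0.4867).
q_1·v_2 = 0.4867·1 + (-0.6489)·(-4) + 0.3244·4 + (-0.4867)·(-3) = 5.8400.
u_2 = v_2 − 5.8400·q_1 = (-1.8421, -0.2105, 2.1053, -0.1579).
‖u_2‖ = 2.8098, so q_2 = (-0.6556, -0.0749, 0.7493, -0.0562).
Qᵀb = (-1.7844, 0.5058).
Back-substitute: x_2 = 0.5058/2.8098 = 0.1800.
x_1 = (-1.7844 − 5.8400·0.1800)/6.1644 = -0.4600.

x = (-0.4600, 0.1800)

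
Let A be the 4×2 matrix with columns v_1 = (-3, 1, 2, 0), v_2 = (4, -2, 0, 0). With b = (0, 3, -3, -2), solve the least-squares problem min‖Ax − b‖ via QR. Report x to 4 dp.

v_1 = (-3, 1, 2, 0); ‖v_1‖ = 3.7417, so e_1 = (-0.8018, 0.2673, 0.5345, 0.0000).
e_1·v_2 = (-0.8018)·4 + 0.2673·(-2) + 0.5345·0 + 0.0000·0 = -3.7417.
u_2 = v_2 + 3.7417·e_1 = (1.0000, -1.0000, 2.0000, 0.0000).
‖u_2‖ = 2.4495, so e_2 = (0.4082, -0.4082, 0.8165, 0.0000).
Qᵀb = (-0.8018, -3.6742).
Back-substitute: x_2 = -3.6742/2.4495 = -1.5000.
x_1 = (-0.8018 + 3.7417·(-1.5000))/3.7417 = -1.7143.

x = (-1.7143, -1.5000)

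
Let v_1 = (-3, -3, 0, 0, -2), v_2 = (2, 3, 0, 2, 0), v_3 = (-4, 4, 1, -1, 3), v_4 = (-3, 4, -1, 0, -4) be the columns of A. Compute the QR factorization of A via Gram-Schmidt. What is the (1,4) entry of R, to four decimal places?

q_1 = v_1/‖v_1‖ = (-3, -3, 0, 0, -2)/4.6904 = (-0.6396, -0.6396, 0.0000, 0.0000, -0.4264).
r_{14} = q_1·v_4 = 1.0660.

r_{14} = 1.0660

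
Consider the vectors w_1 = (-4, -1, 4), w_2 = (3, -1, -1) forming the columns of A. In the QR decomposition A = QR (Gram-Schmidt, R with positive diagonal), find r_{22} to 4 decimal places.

q_1 = w_1/‖w_1‖ = (-4, -1, 4)/5.7446 = (-0.6963, -0.1741, 0.6963).
r_{12} = q_1·w_2 = -2.6112.
u_2 = w_2 + 2.6112·q_1 = (1.1818, -1.4545, 0.8182).
r_{22} = ‖u_2‖ = 2.0449.

r_{22} = 2.0449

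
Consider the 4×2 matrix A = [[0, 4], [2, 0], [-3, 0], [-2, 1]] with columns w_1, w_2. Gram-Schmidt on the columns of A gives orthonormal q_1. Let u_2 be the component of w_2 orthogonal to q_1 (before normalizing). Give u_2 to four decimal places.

q_1 = w_1/‖w_1‖ = (0, 2, -3, -2)/4.1231 = (0.0000, 0.4851, -0.7276, -0.4851).
r_{12} = q_1·w_2 = -0.4851.
u_2 = w_2 + 0.4851·q_1 = (4.0000, 0.2353, -0.3529, 0.7647).

u_2 = (4.0000, 0.2353, -0.3529, 0.7647)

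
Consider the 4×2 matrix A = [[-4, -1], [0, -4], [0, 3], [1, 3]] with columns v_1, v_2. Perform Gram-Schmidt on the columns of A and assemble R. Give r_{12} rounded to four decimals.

r_{12} = 1.6977

q_1 = v_1/‖v_1‖ = (-4, 0, 0, 1)/4.1231 = (-0.9701, 0.0000, 0.0000, 0.2425).
r_{12} = q_1·v_2 = 1.6977.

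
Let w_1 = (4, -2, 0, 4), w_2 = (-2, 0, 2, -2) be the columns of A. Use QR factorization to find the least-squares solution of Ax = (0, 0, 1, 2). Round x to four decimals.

w_1 = (4, -2, 0, 4); ‖w_1‖ = 6.0000, so e_1 = (0.6667, -0.3333, 0.0000, 0.6667).
e_1·w_2 = 0.6667·(-2) + (-0.3333)·0 + 0.0000·2 + 0.6667·(-2) = -2.6667.
u_2 = w_2 + 2.6667·e_1 = (-0.2222, -0.8889, 2.0000, -0.2222).
‖u_2‖ = 2.2111, so e_2 = (-0.1005, -0.4020, 0.9045, -0.1005).
Qᵀb = (1.3333, 0.7035).
Back-substitute: x_2 = 0.7035/2.2111 = 0.3182.
x_1 = (1.3333 + 2.6667·0.3182)/6.0000 = 0.3636.

x = (0.3636, 0.3182)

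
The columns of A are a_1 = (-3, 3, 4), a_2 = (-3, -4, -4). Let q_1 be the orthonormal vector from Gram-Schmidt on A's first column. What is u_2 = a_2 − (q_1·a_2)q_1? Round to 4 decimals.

a_1 = (-3, 3, 4); ‖a_1‖ = 5.8310, so q_1 = (-0.5145, 0.5145, 0.6860).
q_1·a_2 = (-0.5145)·(-3) + 0.5145·(-4) + 0.6860·(-4) = -3.2585.
u_2 = a_2 + 3.2585·q_1 = (-4.6765, -2.3235, -1.7647).

u_2 = (-4.6765, -2.3235, -1.7647)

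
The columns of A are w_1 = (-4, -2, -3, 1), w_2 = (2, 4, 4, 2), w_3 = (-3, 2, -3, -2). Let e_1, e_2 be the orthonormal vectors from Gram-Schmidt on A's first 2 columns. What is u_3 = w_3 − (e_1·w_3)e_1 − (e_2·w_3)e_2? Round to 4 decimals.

u_3 = (-1.0840, 3.1298, -1.4198, -2.3359)

e_1 = w_1/‖w_1‖ = (-4, -2, -3, 1)/5.4772 = (-0.7303, -0.3651, -0.5477, 0.1826).
r_{12} = e_1·w_2 = -4.7469.
u_2 = w_2 + 4.7469·e_1 = (-1.4667, 2.2667, 1.4000, 2.8667).
‖u_2‖ = 4.1793, so e_2 = (-0.3509, 0.5424, 0.3350, 0.6859).
r_{13} = e_1·w_3 = 2.7386; r_{23} = e_2·w_3 = -0.2393.
u_3 = w_3 − 2.7386·e_1 + 0.2393·e_2 = (-1.0840, 3.1298, -1.4198, -2.3359).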